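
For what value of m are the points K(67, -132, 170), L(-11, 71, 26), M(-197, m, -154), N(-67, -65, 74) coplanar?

251

The points are coplanar iff KL · (KM × KN) = 0.
Expanding, this is linear in m: (-11808)m + (2963808) = 0.
So m = 251.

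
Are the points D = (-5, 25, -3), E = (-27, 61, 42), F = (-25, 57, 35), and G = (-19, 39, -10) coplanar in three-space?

Yes

The four points are coplanar iff the 3×3 determinant with rows DE, DF, DG is zero.
Rows: (-22, 36, 45), (-20, 32, 38), (-14, 14, -7).
Expanding along the first row: (-22)(-756) − (36)(672) + (45)(168) = 0.
Zero determinant ⇒ coplanar.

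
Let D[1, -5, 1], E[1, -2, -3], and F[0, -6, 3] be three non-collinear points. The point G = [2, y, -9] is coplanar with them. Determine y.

2

Coplanarity requires DE · (DF × DG) = 0.
DE = (0, 3, -4), DF = (-1, -1, 2); the triple product is linear in y with coefficient 4 and constant term -8.
Setting it to zero: y = 2.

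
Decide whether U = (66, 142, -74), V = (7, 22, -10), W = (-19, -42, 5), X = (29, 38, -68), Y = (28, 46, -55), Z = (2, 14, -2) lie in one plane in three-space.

The plane through U, V, W has normal n = UV × UW = (2296, -779, 656) and equation n·P = -7626.
Checking the remaining points: n·X = -7626, n·Y = -7626, n·Z = -7626.
All equal -7626, so all 6 points lie in one plane.

Yes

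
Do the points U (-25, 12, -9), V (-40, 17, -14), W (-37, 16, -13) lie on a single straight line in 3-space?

Yes

UV = (-15, 5, -5), UW = (-12, 4, -4).
Each component of UW is 4/5 times the corresponding component of UV, so UW = 4/5·UV and the points are collinear.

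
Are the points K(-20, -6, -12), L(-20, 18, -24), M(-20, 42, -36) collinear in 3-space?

KL = (0, 24, -12), KM = (0, 48, -24).
KL × KM = (0, 0, 0).
The cross product vanishes, so the three points are collinear.

Yes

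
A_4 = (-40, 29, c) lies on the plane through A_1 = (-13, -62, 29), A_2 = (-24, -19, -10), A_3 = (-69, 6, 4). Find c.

Coplanarity requires A_1A_2 · (A_1A_3 × A_1A_4) = 0.
A_1A_2 = (-11, 43, -39), A_1A_3 = (-56, 68, -25); the triple product is linear in c with coefficient 1660 and constant term 83000.
Setting it to zero: c = -50.

-50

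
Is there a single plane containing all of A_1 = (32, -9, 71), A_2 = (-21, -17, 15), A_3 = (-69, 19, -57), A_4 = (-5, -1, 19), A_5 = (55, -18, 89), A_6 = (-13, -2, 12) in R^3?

The plane through A_1, A_2, A_3 has normal n = A_1A_2 × A_1A_3 = (2592, -1128, -2292) and equation n·P = -69636.
Checking the remaining points: n·A_4 = -55380, n·A_5 = -41124, n·A_6 = -58944.
Since n·A_4 = -55380 ≠ -69636, A_4 is off the plane and the points are not all coplanar.

No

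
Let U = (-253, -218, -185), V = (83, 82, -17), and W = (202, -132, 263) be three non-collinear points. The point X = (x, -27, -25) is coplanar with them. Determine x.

A normal to the plane is n = UV × UW = (119952, -74088, -107604).
X lies in the plane iff n · UX = 0.
This gives (119952)x + (-1019592) = 0, so x = 17/2.

17/2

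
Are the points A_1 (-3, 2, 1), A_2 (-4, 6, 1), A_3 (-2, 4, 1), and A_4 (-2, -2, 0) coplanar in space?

The four points are coplanar iff the 3×3 determinant with rows A_1A_2, A_1A_3, A_1A_4 is zero.
Rows: (-1, 4, 0), (1, 2, 0), (1, -4, -1).
Expanding along the first row: (-1)(-2) − (4)(-1) + (0)(-6) = 6.
Nonzero ⇒ not coplanar.

No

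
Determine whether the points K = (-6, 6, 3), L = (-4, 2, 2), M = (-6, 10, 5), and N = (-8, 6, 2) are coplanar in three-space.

Yes

The four points are coplanar iff the 3×3 determinant with rows KL, KM, KN is zero.
Rows: (2, -4, -1), (0, 4, 2), (-2, 0, -1).
Expanding along the first row: (2)(-4) − (-4)(4) + (-1)(8) = 0.
Zero determinant ⇒ coplanar.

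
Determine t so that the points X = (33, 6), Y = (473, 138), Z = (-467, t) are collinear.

Collinearity: (Z − X) must be parallel to (Y − X) = (440, 132).
Cross-multiplying the components: (t − 6)·(440) = (-500)·(132).
Solving gives t = -144.

-144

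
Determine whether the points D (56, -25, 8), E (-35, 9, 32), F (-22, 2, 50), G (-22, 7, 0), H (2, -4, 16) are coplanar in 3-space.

The plane through D, E, F has normal n = DE × DF = (780, 1950, 195) and equation n·P = -3510.
Checking the remaining points: n·G = -3510, n·H = -3120.
Since n·H = -3120 ≠ -3510, H is off the plane and the points are not all coplanar.

No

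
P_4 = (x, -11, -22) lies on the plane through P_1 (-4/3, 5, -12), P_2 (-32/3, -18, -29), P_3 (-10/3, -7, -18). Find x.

-6

Coplanarity requires P_1P_2 · (P_1P_3 × P_1P_4) = 0.
P_1P_2 = (-28/3, -23, -17), P_1P_3 = (-2, -12, -6); the triple product is linear in x with coefficient -66 and constant term -396.
Setting it to zero: x = -6.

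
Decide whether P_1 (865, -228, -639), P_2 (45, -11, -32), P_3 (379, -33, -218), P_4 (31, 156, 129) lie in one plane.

Yes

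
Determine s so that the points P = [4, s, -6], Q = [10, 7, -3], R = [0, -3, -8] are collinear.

Collinearity requires PQ × PR = 0; each component is linear in s.
The x-component gives (5)s + (-5) = 0, so s = 1.
The remaining components then also vanish.

1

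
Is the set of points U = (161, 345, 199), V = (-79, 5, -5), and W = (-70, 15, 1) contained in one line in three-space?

No

UV = (-240, -340, -204), UW = (-231, -330, -198).
UV × UW = (0, -396, 660).
The cross product is nonzero, so the points do not lie on one line.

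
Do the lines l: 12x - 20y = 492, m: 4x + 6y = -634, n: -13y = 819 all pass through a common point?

Yes

Intersecting l and m: solving the 2×2 system gives (x, y) = (-64, -63).
Substitute into n: (0)(-64) + (-13)(-63) = 819.
This equals 819, so (-64, -63) lies on all three lines and they are concurrent.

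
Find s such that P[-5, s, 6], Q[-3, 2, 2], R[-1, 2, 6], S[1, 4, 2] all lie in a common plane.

The points are coplanar iff PQ · (PR × PS) = 0.
Expanding, this is linear in s: (-16)s + (0) = 0.
So s = 0.

0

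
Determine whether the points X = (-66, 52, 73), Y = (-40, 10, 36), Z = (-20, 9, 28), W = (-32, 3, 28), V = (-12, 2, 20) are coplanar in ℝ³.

No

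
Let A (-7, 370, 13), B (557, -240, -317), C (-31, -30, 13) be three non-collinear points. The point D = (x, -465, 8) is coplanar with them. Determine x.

Coplanarity requires AB · (AC × AD) = 0.
AB = (564, -610, -330), AC = (-24, -400, 0); the triple product is linear in x with coefficient -132000 and constant term -6336000.
Setting it to zero: x = -48.

-48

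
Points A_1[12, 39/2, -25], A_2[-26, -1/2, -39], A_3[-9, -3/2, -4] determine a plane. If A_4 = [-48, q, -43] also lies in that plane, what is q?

-27/2

A normal to the plane is n = A_1A_2 × A_1A_3 = (-714, 1092, 378).
A_4 lies in the plane iff n · A_1A_4 = 0.
This gives (1092)q + (14742) = 0, so q = -27/2.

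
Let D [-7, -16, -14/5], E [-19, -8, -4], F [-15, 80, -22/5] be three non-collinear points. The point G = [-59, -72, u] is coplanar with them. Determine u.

-36/5

The plane through D, E, F has equation (512/5)x − (48/5)y − 1088z = 12416/5.
Substituting G: (-1088)u + (-26752/5) = 12416/5, so u = -36/5.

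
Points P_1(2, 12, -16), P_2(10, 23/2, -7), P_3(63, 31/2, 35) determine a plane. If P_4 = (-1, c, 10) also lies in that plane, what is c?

0

Coplanarity requires P_1P_2 · (P_1P_3 × P_1P_4) = 0.
P_1P_2 = (8, -1/2, 9), P_1P_3 = (61, 7/2, 51); the triple product is linear in c with coefficient 141 and constant term 0.
Setting it to zero: c = 0.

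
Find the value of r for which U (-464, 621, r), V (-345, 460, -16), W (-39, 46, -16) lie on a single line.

-16

Direction VW = (306, -414, 0). From the x-coordinate of U, the parameter along the line is τ = (-464 − (-345))/306 = -7/18.
Then r = (-16) + (-7/18)·(0) = -16.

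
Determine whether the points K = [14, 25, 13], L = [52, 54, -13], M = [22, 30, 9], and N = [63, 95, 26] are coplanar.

A normal to the plane through K, L, M is n = KL × KM = (14, -56, -42).
The plane has equation n·P = -1750. For N: n·N = -5530.
-5530 ≠ -1750, so N is off the plane.

No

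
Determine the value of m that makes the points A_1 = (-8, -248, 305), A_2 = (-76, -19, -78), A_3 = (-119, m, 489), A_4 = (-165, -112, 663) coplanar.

Normal to plane A_1A_2A_4: n = (134070, 84475, 26705); plane equation n·P = -13877335.
Requiring n·A_3 = -13877335: (84475)m + (-2895585) = -13877335.
So m = -130.

-130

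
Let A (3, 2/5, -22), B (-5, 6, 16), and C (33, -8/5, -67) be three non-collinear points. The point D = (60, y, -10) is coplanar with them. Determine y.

78/5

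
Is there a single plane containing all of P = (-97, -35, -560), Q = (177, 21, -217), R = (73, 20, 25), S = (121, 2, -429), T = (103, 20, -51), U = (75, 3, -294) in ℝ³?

No

The plane through P, Q, R has normal n = PQ × PR = (13895, -101980, 5550) and equation n·X = -886515.
Checking the remaining points: n·S = -903615, n·T = -891465, n·U = -895515.
Since n·S = -903615 ≠ -886515, S is off the plane and the points are not all coplanar.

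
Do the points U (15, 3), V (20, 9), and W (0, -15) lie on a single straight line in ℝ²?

Yes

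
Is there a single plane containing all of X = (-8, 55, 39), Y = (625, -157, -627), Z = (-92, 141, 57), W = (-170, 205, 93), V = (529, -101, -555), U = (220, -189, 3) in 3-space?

The plane through X, Y, Z has normal n = XY × XZ = (53460, 44550, 36630) and equation n·P = 3451140.
Checking the remaining points: n·W = 3451140, n·V = 3451140, n·U = 3451140.
All equal 3451140, so all 6 points lie in one plane.

Yes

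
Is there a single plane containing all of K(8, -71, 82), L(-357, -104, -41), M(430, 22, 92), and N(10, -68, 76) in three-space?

No

The four points are coplanar iff the 3×3 determinant with rows KL, KM, KN is zero.
Rows: (-365, -33, -123), (422, 93, 10), (2, 3, -6).
Expanding along the first row: (-365)(-588) − (-33)(-2552) + (-123)(1080) = -2436.
Nonzero ⇒ not coplanar.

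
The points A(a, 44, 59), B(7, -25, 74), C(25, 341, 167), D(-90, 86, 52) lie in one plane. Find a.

Coplanarity ⇔ det[AB; AC; AD] = 0.
Expanding, this is linear in a: (18375)a + (1029000) = 0.
So a = -56.

-56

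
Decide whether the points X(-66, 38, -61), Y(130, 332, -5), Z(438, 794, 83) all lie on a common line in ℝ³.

XY = (196, 294, 56), XZ = (504, 756, 144).
XY × XZ = (0, 0, 0).
The cross product vanishes, so the three points are collinear.

Yes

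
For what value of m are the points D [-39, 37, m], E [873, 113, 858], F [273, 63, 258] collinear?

-54

Direction EF = (-600, -50, -600). From the x-coordinate of D, the parameter along the line is τ = (-39 − 873)/(-600) = 38/25.
Then m = 858 + 38/25·(-600) = -54.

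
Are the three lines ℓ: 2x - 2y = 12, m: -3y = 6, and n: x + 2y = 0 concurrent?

Yes

The three lines meet at one point iff the augmented coefficient matrix [aᵢ bᵢ cᵢ] has rank < 3, i.e. its determinant vanishes.
Here the determinant is 0.
It vanishes, so the lines are concurrent at (4, -2).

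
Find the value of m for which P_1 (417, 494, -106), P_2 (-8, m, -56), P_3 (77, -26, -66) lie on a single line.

-156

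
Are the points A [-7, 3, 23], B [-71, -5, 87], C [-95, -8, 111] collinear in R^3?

AB = (-64, -8, 64), AC = (-88, -11, 88).
Each component of AC is 11/8 times the corresponding component of AB, so AC = 11/8·AB and the points are collinear.

Yes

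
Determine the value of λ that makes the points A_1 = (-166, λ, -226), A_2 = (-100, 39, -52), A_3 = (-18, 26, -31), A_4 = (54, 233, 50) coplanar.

Coplanarity ⇔ det[A_1A_2; A_1A_3; A_1A_4] = 0.
Expanding, this is linear in λ: (5130)λ + (2559870) = 0.
So λ = -499.

-499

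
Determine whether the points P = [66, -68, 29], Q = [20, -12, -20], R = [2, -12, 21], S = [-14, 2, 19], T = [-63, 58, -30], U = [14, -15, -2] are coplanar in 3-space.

No

The plane through P, Q, R has normal n = PQ × PR = (2296, 2768, 1008) and equation n·X = -7456.
Checking the remaining points: n·S = -7456, n·T = -14344, n·U = -11392.
Since n·T = -14344 ≠ -7456, T is off the plane and the points are not all coplanar.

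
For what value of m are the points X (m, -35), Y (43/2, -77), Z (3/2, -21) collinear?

13/2

Collinearity: (X − Y) must be parallel to (Z − Y) = (-20, 56).
Cross-multiplying the components: (m − 43/2)·(56) = (42)·(-20).
Solving gives m = 13/2.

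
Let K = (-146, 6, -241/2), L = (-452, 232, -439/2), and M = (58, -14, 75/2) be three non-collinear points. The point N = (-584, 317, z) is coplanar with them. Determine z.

Coplanarity requires KL · (KM × KN) = 0.
KL = (-306, 226, -99), KM = (204, -20, 158); the triple product is linear in z with coefficient -39984 and constant term -10835664.
Setting it to zero: z = -271.

-271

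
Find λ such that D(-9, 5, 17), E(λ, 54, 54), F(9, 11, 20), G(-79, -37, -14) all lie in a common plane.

The points are coplanar iff DE · (DF × DG) = 0.
Expanding, this is linear in λ: (-60)λ + (4080) = 0.
So λ = 68.

68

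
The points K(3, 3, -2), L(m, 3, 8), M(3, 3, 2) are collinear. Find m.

3

Collinearity requires KL × KM = 0; each component is linear in m.
The y-component gives (-4)m + (12) = 0, so m = 3.
The remaining components then also vanish.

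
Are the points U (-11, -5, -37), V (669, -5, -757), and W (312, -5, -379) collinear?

UV = (680, 0, -720), UW = (323, 0, -342).
UV × UW = (0, 0, 0).
The cross product vanishes, so the three points are collinear.

Yes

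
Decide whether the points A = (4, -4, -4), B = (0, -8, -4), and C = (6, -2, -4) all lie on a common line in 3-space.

Yes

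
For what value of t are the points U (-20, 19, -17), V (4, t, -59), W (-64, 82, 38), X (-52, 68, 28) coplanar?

Coplanarity ⇔ det[UV; UW; UX] = 0.
Expanding, this is linear in t: (220)t + (5060) = 0.
So t = -23.

-23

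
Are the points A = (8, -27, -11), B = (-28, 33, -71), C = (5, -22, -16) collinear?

Yes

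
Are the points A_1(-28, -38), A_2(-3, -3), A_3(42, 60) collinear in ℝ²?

Yes

A_1A_2 = (25, 35), A_1A_3 = (70, 98).
Checking proportionality: A_1A_3 = 14/5·A_1A_2, so the vectors are parallel and the points are collinear.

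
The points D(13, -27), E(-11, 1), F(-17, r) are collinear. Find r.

8

The three points are collinear iff det[DE; DF] = 0.
This determinant is linear in r: (-24)r + (192) = 0, so r = 8.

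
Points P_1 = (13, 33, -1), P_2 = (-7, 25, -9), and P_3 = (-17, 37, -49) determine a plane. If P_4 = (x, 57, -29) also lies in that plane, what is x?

33

Coplanarity requires P_1P_2 · (P_1P_3 × P_1P_4) = 0.
P_1P_2 = (-20, -8, -8), P_1P_3 = (-30, 4, -48); the triple product is linear in x with coefficient 416 and constant term -13728.
Setting it to zero: x = 33.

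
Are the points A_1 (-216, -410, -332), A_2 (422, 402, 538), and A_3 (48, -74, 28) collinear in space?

Yes

A_1A_2 = (638, 812, 870), A_1A_3 = (264, 336, 360).
Each component of A_1A_3 is 12/29 times the corresponding component of A_1A_2, so A_1A_3 = 12/29·A_1A_2 and the points are collinear.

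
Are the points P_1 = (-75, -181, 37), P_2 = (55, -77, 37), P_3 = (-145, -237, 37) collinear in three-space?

P_1P_2 = (130, 104, 0), P_1P_3 = (-70, -56, 0).
Each component of P_1P_3 is -7/13 times the corresponding component of P_1P_2, so P_1P_3 = -7/13·P_1P_2 and the points are collinear.

Yes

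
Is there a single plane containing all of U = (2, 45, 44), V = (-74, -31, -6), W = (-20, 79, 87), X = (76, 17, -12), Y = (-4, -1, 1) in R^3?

The plane through U, V, W has normal n = UV × UW = (-1568, 4368, -4256) and equation n·P = 6160.
Checking the remaining points: n·X = 6160, n·Y = -2352.
Since n·Y = -2352 ≠ 6160, Y is off the plane and the points are not all coplanar.

No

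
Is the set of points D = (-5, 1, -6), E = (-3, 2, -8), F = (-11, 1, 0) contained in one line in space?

DE = (2, 1, -2), DF = (-6, 0, 6).
DE × DF = (6, 0, 6).
The cross product is nonzero, so the points do not lie on one line.

No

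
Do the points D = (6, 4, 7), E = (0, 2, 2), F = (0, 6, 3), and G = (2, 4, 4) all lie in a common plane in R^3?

Yes

The four points are coplanar iff the 3×3 determinant with rows DE, DF, DG is zero.
Rows: (-6, -2, -5), (-6, 2, -4), (-4, 0, -3).
Expanding along the first row: (-6)(-6) − (-2)(2) + (-5)(8) = 0.
Zero determinant ⇒ coplanar.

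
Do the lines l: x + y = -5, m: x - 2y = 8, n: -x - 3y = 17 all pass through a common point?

Intersecting l and m: solving the 2×2 system gives (x, y) = (-2/3, -13/3).
Substitute into n: (-1)(-2/3) + (-3)(-13/3) = 41/3.
But n requires 17 ≠ 41/3, so the three lines have no common point.

No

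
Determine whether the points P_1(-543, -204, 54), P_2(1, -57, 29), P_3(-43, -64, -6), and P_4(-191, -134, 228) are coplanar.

Yes

A normal to the plane through P_1, P_2, P_3 is n = P_1P_2 × P_1P_3 = (-5320, 20140, 2660).
The plane has equation n·P = -1076160. For P_4: n·P_4 = -1076160.
Equal, so P_4 lies in the plane and all four are coplanar.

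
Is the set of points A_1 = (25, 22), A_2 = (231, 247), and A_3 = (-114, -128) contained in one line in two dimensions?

No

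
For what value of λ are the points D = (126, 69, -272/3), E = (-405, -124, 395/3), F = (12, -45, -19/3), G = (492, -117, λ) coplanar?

-83

The points are coplanar iff DE · (DF × DG) = 0.
Expanding, this is linear in λ: (38532)λ + (3198156) = 0.
So λ = -83.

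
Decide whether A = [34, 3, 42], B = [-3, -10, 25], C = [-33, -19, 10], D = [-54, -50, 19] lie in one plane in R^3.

Yes

A normal to the plane through A, B, C is n = AB × AC = (42, -45, -57).
The plane has equation n·P = -1101. For D: n·D = -1101.
Equal, so D lies in the plane and all four are coplanar.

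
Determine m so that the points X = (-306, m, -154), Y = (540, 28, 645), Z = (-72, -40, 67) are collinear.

-66

Direction YZ = (-612, -68, -578). From the x-coordinate of X, the parameter along the line is τ = (-306 − 540)/(-612) = 47/34.
Then m = 28 + 47/34·(-68) = -66.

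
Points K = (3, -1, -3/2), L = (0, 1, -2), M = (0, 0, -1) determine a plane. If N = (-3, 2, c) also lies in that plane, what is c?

-3/2

A normal to the plane is n = KL × KM = (3/2, 3, 3).
N lies in the plane iff n · KN = 0.
This gives (3)c + (9/2) = 0, so c = -3/2.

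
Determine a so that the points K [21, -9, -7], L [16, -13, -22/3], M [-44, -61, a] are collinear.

Collinearity requires KL × KM = 0; each component is linear in a.
The x-component gives (-4)a + (-136/3) = 0, so a = -34/3.
The remaining components then also vanish.

-34/3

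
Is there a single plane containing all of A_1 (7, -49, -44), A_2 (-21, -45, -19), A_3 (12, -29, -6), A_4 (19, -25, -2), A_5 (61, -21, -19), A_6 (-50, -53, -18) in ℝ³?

Yes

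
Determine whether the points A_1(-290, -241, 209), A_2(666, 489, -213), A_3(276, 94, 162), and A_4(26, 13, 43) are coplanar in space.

The four points are coplanar iff the 3×3 determinant with rows A_1A_2, A_1A_3, A_1A_4 is zero.
Rows: (956, 730, -422), (566, 335, -47), (316, 254, -166).
Expanding along the first row: (956)(-43672) − (730)(-79104) + (-422)(37904) = 0.
Zero determinant ⇒ coplanar.

Yes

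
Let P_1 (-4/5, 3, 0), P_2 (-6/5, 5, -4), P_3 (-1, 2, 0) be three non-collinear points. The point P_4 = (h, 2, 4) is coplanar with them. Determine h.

The plane through P_1, P_2, P_3 has equation −4x + (4/5)y + (4/5)z = 28/5.
Substituting P_4: (-4)h + (24/5) = 28/5, so h = -1/5.

-1/5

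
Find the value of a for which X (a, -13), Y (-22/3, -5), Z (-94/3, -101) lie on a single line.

-28/3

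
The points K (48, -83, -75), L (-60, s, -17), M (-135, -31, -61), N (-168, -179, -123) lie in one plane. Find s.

The points are coplanar iff KL · (KM × KN) = 0.
Expanding, this is linear in s: (-11808)s + (814752) = 0.
So s = 69.

69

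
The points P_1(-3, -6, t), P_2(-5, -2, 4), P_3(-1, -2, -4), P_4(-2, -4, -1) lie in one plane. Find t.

The points are coplanar iff P_1P_2 · (P_1P_3 × P_1P_4) = 0.
Expanding, this is linear in t: (8)t + (-16) = 0.
So t = 2.

2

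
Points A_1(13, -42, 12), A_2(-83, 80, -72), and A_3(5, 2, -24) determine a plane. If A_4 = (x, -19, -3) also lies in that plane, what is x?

The plane through A_1, A_2, A_3 has equation −696x − 2784y − 3248z = 68904.
Substituting A_4: (-696)x + (62640) = 68904, so x = -9.

-9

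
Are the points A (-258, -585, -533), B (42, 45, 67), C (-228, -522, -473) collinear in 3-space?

Yes

AB = (300, 630, 600), AC = (30, 63, 60).
AB × AC = (0, 0, 0).
The cross product vanishes, so the three points are collinear.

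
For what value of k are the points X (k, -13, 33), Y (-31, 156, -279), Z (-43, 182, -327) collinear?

Collinearity requires XY × XZ = 0; each component is linear in k.
The y-component gives (-48)k + (2256) = 0, so k = 47.
The remaining components then also vanish.

47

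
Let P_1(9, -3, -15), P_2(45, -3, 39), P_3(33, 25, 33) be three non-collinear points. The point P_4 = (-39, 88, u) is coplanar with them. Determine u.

The plane through P_1, P_2, P_3 has equation −1512x − 432y + 1008z = -27432.
Substituting P_4: (1008)u + (20952) = -27432, so u = -48.

-48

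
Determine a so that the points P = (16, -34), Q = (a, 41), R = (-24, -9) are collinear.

The three points are collinear iff det[PQ; PR] = 0.
This determinant is linear in a: (25)a + (2600) = 0, so a = -104.

-104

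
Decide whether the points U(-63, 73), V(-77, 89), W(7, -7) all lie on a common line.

Yes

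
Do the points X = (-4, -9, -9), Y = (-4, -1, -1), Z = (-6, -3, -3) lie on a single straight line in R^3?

XY = (0, 8, 8), XZ = (-2, 6, 6).
XY × XZ = (0, -16, 16).
The cross product is nonzero, so the points do not lie on one line.

No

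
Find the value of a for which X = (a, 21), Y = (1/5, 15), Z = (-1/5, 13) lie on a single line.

7/5

The three points are collinear iff det[XY; XZ] = 0.
This determinant is linear in a: (2)a + (-14/5) = 0, so a = 7/5.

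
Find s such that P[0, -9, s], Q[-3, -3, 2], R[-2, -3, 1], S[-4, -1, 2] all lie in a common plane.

Coplanarity ⇔ det[PQ; PR; PS] = 0.
Expanding, this is linear in s: (-2)s + (4) = 0.
So s = 2.

2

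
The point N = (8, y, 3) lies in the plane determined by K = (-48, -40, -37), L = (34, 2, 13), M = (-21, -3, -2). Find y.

The plane through K, L, M has equation −380x − 1520y + 1900z = 8740.
Substituting N: (-1520)y + (2660) = 8740, so y = -4.

-4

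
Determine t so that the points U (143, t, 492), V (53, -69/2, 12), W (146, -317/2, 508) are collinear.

-309/2

Collinearity requires UV × UW = 0; each component is linear in t.
The x-component gives (-496)t + (-76632) = 0, so t = -309/2.
The remaining components then also vanish.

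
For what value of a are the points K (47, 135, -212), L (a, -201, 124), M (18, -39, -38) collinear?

-9

Direction KM = (-29, -174, 174). From the y-coordinate of L, the parameter along the line is τ = (-201 − 135)/(-174) = 56/29.
Then a = 47 + 56/29·(-29) = -9.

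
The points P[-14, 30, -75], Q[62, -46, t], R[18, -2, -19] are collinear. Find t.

Collinearity requires PQ × PR = 0; each component is linear in t.
The x-component gives (32)t + (-1856) = 0, so t = 58.
The remaining components then also vanish.

58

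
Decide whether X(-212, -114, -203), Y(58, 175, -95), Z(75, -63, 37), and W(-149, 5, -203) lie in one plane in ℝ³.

Yes

A normal to the plane through X, Y, Z is n = XY × XZ = (63852, -33804, -69173).
The plane has equation n·P = 4359151. For W: n·W = 4359151.
Equal, so W lies in the plane and all four are coplanar.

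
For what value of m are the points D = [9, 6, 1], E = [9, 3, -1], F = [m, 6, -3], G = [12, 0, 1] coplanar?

6

Normal to plane DEG: n = (-12, -6, 9); plane equation n·P = -135.
Requiring n·F = -135: (-12)m + (-63) = -135.
So m = 6.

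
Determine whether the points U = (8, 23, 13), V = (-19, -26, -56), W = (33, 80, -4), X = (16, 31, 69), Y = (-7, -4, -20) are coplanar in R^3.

No

The plane through U, V, W has normal n = UV × UW = (4766, -2184, -314) and equation n·P = -16186.
Checking the remaining points: n·X = -13114, n·Y = -18346.
Since n·X = -13114 ≠ -16186, X is off the plane and the points are not all coplanar.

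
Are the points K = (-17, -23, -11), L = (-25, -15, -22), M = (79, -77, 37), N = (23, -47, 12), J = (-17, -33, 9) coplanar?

Yes

The plane through K, L, M has normal n = KL × KM = (-210, -672, -336) and equation n·P = 22722.
Checking the remaining points: n·N = 22722, n·J = 22722.
All equal 22722, so all 5 points lie in one plane.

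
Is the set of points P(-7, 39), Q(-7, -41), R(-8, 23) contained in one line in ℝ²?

PQ = (0, -80), PR = (-1, -16).
If collinear, PR would be a scalar multiple of PQ. But (0)·(-16) ≠ (-80)·(-1) (difference -80), so they are not parallel; the points are not collinear.

No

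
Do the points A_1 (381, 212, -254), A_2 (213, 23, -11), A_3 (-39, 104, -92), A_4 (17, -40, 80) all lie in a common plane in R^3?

Yes

A normal to the plane through A_1, A_2, A_3 is n = A_1A_2 × A_1A_3 = (-4374, -74844, -61236).
The plane has equation n·P = -1979478. For A_4: n·A_4 = -1979478.
Equal, so A_4 lies in the plane and all four are coplanar.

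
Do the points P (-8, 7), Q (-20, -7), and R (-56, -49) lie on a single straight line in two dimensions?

Yes

PQ = (-12, -14), PR = (-48, -56).
Checking proportionality: PR = 4·PQ, so the vectors are parallel and the points are collinear.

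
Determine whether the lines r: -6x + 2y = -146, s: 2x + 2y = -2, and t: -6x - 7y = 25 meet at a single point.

Yes

The three lines meet at one point iff the augmented coefficient matrix [aᵢ bᵢ cᵢ] has rank < 3, i.e. its determinant vanishes.
Here the determinant is 0.
It vanishes, so the lines are concurrent at (18, -19).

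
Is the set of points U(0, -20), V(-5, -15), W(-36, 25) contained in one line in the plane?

No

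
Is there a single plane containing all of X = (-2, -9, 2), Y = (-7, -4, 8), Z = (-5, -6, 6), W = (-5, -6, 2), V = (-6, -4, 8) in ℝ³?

No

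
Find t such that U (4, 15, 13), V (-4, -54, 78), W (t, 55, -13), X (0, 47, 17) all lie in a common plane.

6

The points are coplanar iff UV · (UW × UX) = 0.
Expanding, this is linear in t: (2356)t + (-14136) = 0.
So t = 6.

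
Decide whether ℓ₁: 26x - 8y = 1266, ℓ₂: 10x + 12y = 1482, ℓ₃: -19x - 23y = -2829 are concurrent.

Intersecting ℓ₁ and ℓ₂: solving the 2×2 system gives (x, y) = (69, 66).
Substitute into ℓ₃: (-19)(69) + (-23)(66) = -2829.
This equals -2829, so (69, 66) lies on all three lines and they are concurrent.

Yes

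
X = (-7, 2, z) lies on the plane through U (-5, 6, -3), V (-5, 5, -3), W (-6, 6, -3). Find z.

The plane through U, V, W has equation −1z = 3.
Substituting X: (-1)z + (0) = 3, so z = -3.

-3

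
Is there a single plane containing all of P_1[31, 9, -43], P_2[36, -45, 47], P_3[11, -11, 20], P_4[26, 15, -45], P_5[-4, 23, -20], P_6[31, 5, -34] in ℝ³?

The plane through P_1, P_2, P_3 has normal n = P_1P_2 × P_1P_3 = (-1602, -2115, -1180) and equation n·P = -17957.
Checking the remaining points: n·P_4 = -20277, n·P_5 = -18637, n·P_6 = -20117.
Since n·P_4 = -20277 ≠ -17957, P_4 is off the plane and the points are not all coplanar.

No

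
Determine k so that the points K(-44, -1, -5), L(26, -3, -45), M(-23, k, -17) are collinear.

Direction KL = (70, -2, -40). From the x-coordinate of M, the parameter along the line is τ = (-23 − (-44))/70 = 3/10.
Then k = (-1) + 3/10·(-2) = -8/5.

-8/5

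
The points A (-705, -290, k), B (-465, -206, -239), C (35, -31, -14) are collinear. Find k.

-347

Collinearity requires AB × AC = 0; each component is linear in k.
The x-component gives (175)k + (60725) = 0, so k = -347.
The remaining components then also vanish.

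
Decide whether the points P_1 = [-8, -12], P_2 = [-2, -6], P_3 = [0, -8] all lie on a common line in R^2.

No

P_1P_2 = (6, 6), P_1P_3 = (8, 4).
Twice the signed area of △P_1P_2P_3 is (6)(4) − (6)(8) = -24.
The area is nonzero, so the three points are not collinear.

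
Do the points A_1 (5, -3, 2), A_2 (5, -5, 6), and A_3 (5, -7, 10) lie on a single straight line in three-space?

A_1A_2 = (0, -2, 4), A_1A_3 = (0, -4, 8).
A_1A_2 × A_1A_3 = (0, 0, 0).
The cross product vanishes, so the three points are collinear.

Yes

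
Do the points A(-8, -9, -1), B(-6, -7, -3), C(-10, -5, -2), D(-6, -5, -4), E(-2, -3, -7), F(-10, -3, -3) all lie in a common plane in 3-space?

Yes

The plane through A, B, C has normal n = AB × AC = (6, 6, 12) and equation n·P = -114.
Checking the remaining points: n·D = -114, n·E = -114, n·F = -114.
All equal -114, so all 6 points lie in one plane.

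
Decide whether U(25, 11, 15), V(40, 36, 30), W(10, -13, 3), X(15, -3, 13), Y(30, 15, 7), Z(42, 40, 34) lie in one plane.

The plane through U, V, W has normal n = UV × UW = (60, -45, 15) and equation n·P = 1230.
Checking the remaining points: n·X = 1230, n·Y = 1230, n·Z = 1230.
All equal 1230, so all 6 points lie in one plane.

Yes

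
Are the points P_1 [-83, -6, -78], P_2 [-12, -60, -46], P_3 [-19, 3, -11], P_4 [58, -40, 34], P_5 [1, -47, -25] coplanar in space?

Yes

The plane through P_1, P_2, P_3 has normal n = P_1P_2 × P_1P_3 = (-3906, -2709, 4095) and equation n·P = 21042.
Checking the remaining points: n·P_4 = 21042, n·P_5 = 21042.
All equal 21042, so all 5 points lie in one plane.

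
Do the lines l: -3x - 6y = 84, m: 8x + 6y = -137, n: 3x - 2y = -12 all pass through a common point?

No

Lines aᵢx + bᵢy = cᵢ with pairwise distinct directions are concurrent exactly when det[aᵢ bᵢ cᵢ] = 0.
Here the determinant is 72.
Nonzero, so no common point exists.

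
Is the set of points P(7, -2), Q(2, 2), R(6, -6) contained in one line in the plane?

No

PQ = (-5, 4), PR = (-1, -4).
det[PQ; PR] = (-5)(-4) − (4)(-1) = 24.
The determinant is nonzero, so they are not collinear.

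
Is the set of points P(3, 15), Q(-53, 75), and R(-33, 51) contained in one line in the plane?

No

PQ = (-56, 60), PR = (-36, 36).
Twice the signed area of △PQR is (-56)(36) − (60)(-36) = 144.
The area is nonzero, so the three points are not collinear.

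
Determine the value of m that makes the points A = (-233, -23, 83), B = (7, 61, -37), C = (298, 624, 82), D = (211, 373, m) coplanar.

-1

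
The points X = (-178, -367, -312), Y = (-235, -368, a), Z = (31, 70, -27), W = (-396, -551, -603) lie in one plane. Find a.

-387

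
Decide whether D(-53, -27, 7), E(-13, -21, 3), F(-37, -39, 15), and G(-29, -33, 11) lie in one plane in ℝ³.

Yes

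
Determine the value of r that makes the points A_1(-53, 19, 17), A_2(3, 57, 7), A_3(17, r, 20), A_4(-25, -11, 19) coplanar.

Normal to plane A_1A_2A_4: n = (-224, -392, -2744); plane equation n·P = -42224.
Requiring n·A_3 = -42224: (-392)r + (-58688) = -42224.
So r = -42.

-42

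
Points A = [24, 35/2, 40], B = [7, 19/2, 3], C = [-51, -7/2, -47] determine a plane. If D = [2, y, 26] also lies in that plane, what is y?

The plane through A, B, C has equation −81x + 1296y − 243z = 11016.
Substituting D: (1296)y + (-6480) = 11016, so y = 27/2.

27/2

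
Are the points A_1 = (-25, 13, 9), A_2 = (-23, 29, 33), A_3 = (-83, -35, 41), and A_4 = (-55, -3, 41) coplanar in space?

Yes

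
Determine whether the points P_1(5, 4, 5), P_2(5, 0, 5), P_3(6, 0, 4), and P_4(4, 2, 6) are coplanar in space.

Yes

A normal to the plane through P_1, P_2, P_3 is n = P_1P_2 × P_1P_3 = (4, 0, 4).
The plane has equation n·P = 40. For P_4: n·P_4 = 40.
Equal, so P_4 lies in the plane and all four are coplanar.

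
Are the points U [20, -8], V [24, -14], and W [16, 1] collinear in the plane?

No

UV = (4, -6), UW = (-4, 9).
If collinear, UW would be a scalar multiple of UV. But (4)·(9) ≠ (-6)·(-4) (difference 12), so they are not parallel; the points are not collinear.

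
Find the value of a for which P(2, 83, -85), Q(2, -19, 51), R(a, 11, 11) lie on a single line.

Collinearity requires PQ × PR = 0; each component is linear in a.
The y-component gives (136)a + (-272) = 0, so a = 2.
The remaining components then also vanish.

2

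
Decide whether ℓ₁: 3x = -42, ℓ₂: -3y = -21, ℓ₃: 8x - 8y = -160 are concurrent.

No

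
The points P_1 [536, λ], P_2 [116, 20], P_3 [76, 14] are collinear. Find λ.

83

The three points are collinear iff det[P_1P_2; P_1P_3] = 0.
This determinant is linear in λ: (-40)λ + (3320) = 0, so λ = 83.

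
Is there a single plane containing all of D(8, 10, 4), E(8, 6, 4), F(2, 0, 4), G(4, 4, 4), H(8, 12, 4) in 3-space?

Yes

The plane through D, E, F has normal n = DE × DF = (0, 0, -24) and equation n·P = -96.
Checking the remaining points: n·G = -96, n·H = -96.
All equal -96, so all 5 points lie in one plane.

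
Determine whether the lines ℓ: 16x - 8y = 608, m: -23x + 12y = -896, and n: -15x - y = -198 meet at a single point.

No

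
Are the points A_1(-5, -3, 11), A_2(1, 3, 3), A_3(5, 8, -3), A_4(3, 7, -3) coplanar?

The four points are coplanar iff the 3×3 determinant with rows A_1A_2, A_1A_3, A_1A_4 is zero.
Rows: (6, 6, -8), (10, 11, -14), (8, 10, -14).
Expanding along the first row: (6)(-14) − (6)(-28) + (-8)(12) = -12.
Nonzero ⇒ not coplanar.

No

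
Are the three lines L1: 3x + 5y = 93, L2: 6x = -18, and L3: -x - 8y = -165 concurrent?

Intersecting L1 and L2: solving the 2×2 system gives (x, y) = (-3, 102/5).
Substitute into L3: (-1)(-3) + (-8)(102/5) = -801/5.
But L3 requires -165 ≠ -801/5, so the three lines have no common point.

No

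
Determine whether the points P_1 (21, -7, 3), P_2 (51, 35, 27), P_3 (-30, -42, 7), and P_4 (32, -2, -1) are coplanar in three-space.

With P_1 as base: P_1P_2 = (30, 42, 24), P_1P_3 = (-51, -35, 4), P_1P_4 = (11, 5, -4).
P_1P_3 × P_1P_4 = (120, -160, 130).
P_1P_2 · (P_1P_3 × P_1P_4) = 0.
The scalar triple product vanishes, so the four points are coplanar.

Yes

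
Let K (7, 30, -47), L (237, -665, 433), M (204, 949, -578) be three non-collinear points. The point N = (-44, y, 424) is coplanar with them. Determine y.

A normal to the plane is n = KL × KM = (-72075, 216690, 348285).
N lies in the plane iff n · KN = 0.
This gives (216690)y + (161217360) = 0, so y = -744.

-744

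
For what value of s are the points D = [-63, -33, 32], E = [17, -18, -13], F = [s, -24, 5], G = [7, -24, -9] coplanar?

-15

The points are coplanar iff DE · (DF × DG) = 0.
Expanding, this is linear in s: (210)s + (3150) = 0.
So s = -15.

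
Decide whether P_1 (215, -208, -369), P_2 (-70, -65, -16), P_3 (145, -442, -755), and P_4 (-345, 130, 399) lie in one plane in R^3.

No

The four points are coplanar iff the 3×3 determinant with rows P_1P_2, P_1P_3, P_1P_4 is zero.
Rows: (-285, 143, 353), (-70, -234, -386), (-560, 338, 768).
Expanding along the first row: (-285)(-49244) − (143)(-269920) + (353)(-154700) = -1976000.
Nonzero ⇒ not coplanar.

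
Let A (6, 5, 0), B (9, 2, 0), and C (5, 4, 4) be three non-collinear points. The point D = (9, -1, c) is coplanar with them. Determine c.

Coplanarity requires AB · (AC × AD) = 0.
AB = (3, -3, 0), AC = (-1, -1, 4); the triple product is linear in c with coefficient -6 and constant term 36.
Setting it to zero: c = 6.

6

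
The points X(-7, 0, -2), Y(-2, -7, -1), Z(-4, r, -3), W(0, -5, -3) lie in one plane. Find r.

-1

The points are coplanar iff XY · (XZ × XW) = 0.
Expanding, this is linear in r: (-12)r + (-12) = 0.
So r = -1.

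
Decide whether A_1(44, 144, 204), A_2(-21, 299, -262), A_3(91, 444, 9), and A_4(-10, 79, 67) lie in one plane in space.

Yes

With A_1 as base: A_1A_2 = (-65, 155, -466), A_1A_3 = (47, 300, -195), A_1A_4 = (-54, -65, -137).
A_1A_3 × A_1A_4 = (-53775, 16969, 13145).
A_1A_2 · (A_1A_3 × A_1A_4) = 0.
The scalar triple product vanishes, so the four points are coplanar.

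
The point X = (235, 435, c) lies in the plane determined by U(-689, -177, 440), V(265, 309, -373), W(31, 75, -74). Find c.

-470

A normal to the plane is n = UV × UW = (-44928, -95004, -109512).
X lies in the plane iff n · UX = 0.
This gives (-109512)c + (-51470640) = 0, so c = -470.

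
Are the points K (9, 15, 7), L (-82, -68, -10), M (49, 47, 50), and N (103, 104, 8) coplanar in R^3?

No

With K as base: KL = (-91, -83, -17), KM = (40, 32, 43), KN = (94, 89, 1).
KM × KN = (-3795, 4002, 552).
KL · (KM × KN) = 3795.
Since 3795 ≠ 0, the four points are not coplanar.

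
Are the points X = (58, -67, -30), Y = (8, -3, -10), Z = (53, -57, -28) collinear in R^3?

XY = (-50, 64, 20), XZ = (-5, 10, 2).
Comparing components 2 and 3: (64)(2) − (20)(10) = -72 ≠ 0, so XY and XZ are not parallel and the points are not collinear.

No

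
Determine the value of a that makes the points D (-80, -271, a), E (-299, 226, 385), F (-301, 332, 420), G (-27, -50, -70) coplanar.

-65

Coplanarity ⇔ det[DE; DF; DG] = 0.
Expanding, this is linear in a: (28280)a + (1838200) = 0.
So a = -65.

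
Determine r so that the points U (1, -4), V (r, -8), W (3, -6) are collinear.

Collinearity: (V − U) must be parallel to (W − U) = (2, -2).
Cross-multiplying the components: (r − 1)·(-2) = (-4)·(2).
Solving gives r = 5.

5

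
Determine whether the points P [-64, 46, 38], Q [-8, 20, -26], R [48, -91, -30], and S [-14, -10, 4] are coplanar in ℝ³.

Yes

A normal to the plane through P, Q, R is n = PQ × PR = (-7000, -3360, -4760).
The plane has equation n·X = 112560. For S: n·S = 112560.
Equal, so S lies in the plane and all four are coplanar.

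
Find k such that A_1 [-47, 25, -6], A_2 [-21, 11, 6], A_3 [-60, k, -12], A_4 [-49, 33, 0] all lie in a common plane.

32

Normal to plane A_1A_2A_4: n = (-180, -180, 180); plane equation n·P = 2880.
Requiring n·A_3 = 2880: (-180)k + (8640) = 2880.
So k = 32.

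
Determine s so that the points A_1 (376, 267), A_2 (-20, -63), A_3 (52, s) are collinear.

-3

Collinearity: (A_3 − A_1) must be parallel to (A_2 − A_1) = (-396, -330).
Cross-multiplying the components: (s − 267)·(-396) = (-324)·(-330).
Solving gives s = -3.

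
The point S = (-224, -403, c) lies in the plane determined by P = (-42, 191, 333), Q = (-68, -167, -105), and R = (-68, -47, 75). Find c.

135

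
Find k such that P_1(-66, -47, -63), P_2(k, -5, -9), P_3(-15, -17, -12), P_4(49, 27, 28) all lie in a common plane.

Normal to plane P_1P_3P_4: n = (-1044, 1224, 324); plane equation n·P = -9036.
Requiring n·P_2 = -9036: (-1044)k + (-9036) = -9036.
So k = 0.

0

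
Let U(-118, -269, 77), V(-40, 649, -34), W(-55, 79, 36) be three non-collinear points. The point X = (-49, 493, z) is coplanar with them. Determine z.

-15

A normal to the plane is n = UV × UW = (990, -3795, -30690).
X lies in the plane iff n · UX = 0.
This gives (-30690)z + (-460350) = 0, so z = -15.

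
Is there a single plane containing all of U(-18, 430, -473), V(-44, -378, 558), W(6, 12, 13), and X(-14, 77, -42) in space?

A normal to the plane through U, V, W is n = UV × UW = (38270, 37380, 30260).
The plane has equation n·P = 1071560. For X: n·X = 1071560.
Equal, so X lies in the plane and all four are coplanar.

Yes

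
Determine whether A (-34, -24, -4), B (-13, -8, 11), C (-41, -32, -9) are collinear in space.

No

AB = (21, 16, 15), AC = (-7, -8, -5).
Comparing components 2 and 3: (16)(-5) − (15)(-8) = 40 ≠ 0, so AB and AC are not parallel and the points are not collinear.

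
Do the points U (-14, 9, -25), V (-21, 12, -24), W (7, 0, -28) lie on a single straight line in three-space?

Yes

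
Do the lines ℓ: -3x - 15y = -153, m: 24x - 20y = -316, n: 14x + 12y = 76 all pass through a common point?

Lines aᵢx + bᵢy = cᵢ with pairwise distinct directions are concurrent exactly when det[aᵢ bᵢ cᵢ] = 0.
Here the determinant is 0.
It vanishes, so the lines are concurrent at (-4, 11).

Yes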